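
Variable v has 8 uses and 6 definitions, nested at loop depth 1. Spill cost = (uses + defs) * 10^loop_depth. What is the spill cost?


uses + defs = 8 + 6 = 14
10^1 = 10
Spill cost = 14 * 10 = 140

140


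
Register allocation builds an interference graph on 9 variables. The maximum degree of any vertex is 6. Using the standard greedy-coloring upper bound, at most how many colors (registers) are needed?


Greedy coloring never needs more than (max_degree + 1) colors: when coloring a vertex, at most max_degree neighbors are already colored.
Upper bound = 6 + 1 = 7

7


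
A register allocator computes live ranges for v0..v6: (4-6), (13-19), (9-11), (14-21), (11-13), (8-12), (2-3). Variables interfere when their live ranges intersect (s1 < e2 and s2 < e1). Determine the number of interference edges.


Check all pairs for overlapping intervals.
Two intervals (s1,e1) and (s2,e2) overlap if s1 < e2 and s2 < e1.
v0 (4-6) vs v1..v6: overlaps none -> 0
v1 (13-19) vs v2..v6: overlaps v3 -> 1
v2 (9-11) vs v3..v6: overlaps v5 -> 1
v3 (14-21) vs v4..v6: overlaps none -> 0
v4 (11-13) vs v5..v6: overlaps v5 -> 1
v5 (8-12) vs v6: overlaps none -> 0
Total overlapping pairs = 0 + 1 + 1 + 0 + 1 + 0 = 3

3


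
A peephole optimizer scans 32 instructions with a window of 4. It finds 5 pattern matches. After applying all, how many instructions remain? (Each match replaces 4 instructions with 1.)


Each match removes 3 instructions.
Total removed = 5 * 3 = 15
Remaining = 32 - 15 = 17

17


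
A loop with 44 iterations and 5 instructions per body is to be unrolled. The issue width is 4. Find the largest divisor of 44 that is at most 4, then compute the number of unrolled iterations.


Largest divisor of 44 <= 4 is 4
New iterations = 44 / 4 = 11

11


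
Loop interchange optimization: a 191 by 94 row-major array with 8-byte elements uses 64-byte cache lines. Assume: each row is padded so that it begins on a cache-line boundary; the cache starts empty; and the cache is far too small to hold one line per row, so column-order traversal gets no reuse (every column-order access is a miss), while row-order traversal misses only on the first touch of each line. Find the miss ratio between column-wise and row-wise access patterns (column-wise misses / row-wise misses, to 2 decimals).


Each row occupies 94 * 8 = 752 bytes and starts on a line boundary, so it spans ceil(752 / 64) = 12 cache lines.
Row-major traversal misses (one per line touched): 191 * ceil(94 * 8 / 64) = 2292
Column-major traversal misses (no reuse, every access misses): 191 * 94 = 17954
Ratio = 17954 / 2292 = 7.83

7.83


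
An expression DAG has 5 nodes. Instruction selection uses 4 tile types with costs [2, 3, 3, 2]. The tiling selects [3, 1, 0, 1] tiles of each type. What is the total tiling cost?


Total cost = sum(count_i * cost_i)
= 3*2 + 1*3 + 0*3 + 1*2
= 11

11


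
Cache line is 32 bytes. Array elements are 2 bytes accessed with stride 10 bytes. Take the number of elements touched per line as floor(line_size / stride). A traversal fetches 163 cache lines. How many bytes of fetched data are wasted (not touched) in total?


Elements per line = floor(32 / 10) = 3
Bytes used per line = 3 * 2 = 6
Wasted per line = 32 - 6 = 26
Total wasted = 26 * 163 = 4238

4238


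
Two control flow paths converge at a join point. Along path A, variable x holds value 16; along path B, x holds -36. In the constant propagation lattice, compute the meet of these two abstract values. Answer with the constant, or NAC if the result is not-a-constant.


Meet operation: if both paths give the same constant, result is that constant; if they differ, result is NAC (not-a-constant).
Path A: 16, Path B: -36 -> differ
Result: not-a-constant -> NAC

NAC


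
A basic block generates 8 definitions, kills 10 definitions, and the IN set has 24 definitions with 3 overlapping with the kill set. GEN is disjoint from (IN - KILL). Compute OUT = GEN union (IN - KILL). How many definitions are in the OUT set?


IN - KILL: 24 - 3 = 21 surviving definitions
OUT = GEN + surviving = 8 + 21 = 29

29


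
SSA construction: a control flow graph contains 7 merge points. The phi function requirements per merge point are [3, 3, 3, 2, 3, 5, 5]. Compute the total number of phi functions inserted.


Total phi functions = sum of phi functions at each join node
= 3 + 3 + 3 + 2 + 3 + 5 + 5 = 24

24


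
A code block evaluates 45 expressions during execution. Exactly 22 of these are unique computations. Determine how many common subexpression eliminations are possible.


CSE count = total expressions - unique expressions
= 45 - 22 = 23

23


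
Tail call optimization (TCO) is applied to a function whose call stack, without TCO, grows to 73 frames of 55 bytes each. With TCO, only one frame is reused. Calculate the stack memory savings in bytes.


Without TCO: 73 * 55 = 4015 bytes
With TCO: reuse 1 frame = 55 bytes
Savings = 4015 - 55 = 3960

3960


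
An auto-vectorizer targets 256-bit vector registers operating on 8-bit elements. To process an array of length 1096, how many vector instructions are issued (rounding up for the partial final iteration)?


Width = 256 / 8 = 32 elements per vector op
Iterations = ceil(1096 / 32) = 35

35


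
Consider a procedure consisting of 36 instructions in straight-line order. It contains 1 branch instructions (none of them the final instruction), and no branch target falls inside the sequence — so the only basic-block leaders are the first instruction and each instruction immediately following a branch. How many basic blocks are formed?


With no in-sequence branch targets, the leaders are the first instruction plus the instruction after each branch.
Number of basic blocks = branches + 1
= 1 + 1 = 2

2


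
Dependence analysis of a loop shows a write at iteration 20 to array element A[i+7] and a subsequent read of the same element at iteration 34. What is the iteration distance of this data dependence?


Distance = read iteration - write iteration
= 34 - 20 = 14

14


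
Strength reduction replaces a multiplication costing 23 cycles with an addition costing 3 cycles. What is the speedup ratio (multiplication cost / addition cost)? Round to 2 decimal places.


Ratio = mult_cost / add_cost = 23 / 3 = 7.67

7.67


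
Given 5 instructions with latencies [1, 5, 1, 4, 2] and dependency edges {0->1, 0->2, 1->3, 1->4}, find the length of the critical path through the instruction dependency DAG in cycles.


Compute longest path through dependency graph: dist(Ik) = max over predecessors of dist + latency(Ik).
dist(I0) = latency 1 = 1
dist(I1) = dist(I0) + 5 = 1 + 5 = 6
dist(I2) = dist(I0) + 1 = 1 + 1 = 2
dist(I3) = dist(I1) + 4 = 6 + 4 = 10
dist(I4) = dist(I1) + 2 = 6 + 2 = 8
Critical path = max dist = 10

10


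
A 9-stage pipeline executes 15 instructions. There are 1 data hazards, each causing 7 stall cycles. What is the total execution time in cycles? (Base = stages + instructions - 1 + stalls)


Base cycles = 9 + 15 - 1 = 23
Total stalls = 1 * 7 = 7
Total = 23 + 7 = 30

30


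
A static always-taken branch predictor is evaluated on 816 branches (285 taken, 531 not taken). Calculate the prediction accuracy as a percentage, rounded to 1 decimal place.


Predictor: always-taken
Correct predictions = 285
Accuracy = 285 / 816 * 100 = 34.9%

34.9


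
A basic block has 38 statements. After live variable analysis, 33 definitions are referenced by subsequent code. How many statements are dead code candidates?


Dead code = total statements - live definitions
= 38 - 33 = 5

5


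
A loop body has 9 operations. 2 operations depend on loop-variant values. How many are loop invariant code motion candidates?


Invariant candidates = total - loop-dependent
= 9 - 2 = 7

7


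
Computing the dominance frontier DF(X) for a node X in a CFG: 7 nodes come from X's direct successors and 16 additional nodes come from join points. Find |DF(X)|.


DF(X) = direct successor contributions + join point contributions
= 7 + 16 = 23

23


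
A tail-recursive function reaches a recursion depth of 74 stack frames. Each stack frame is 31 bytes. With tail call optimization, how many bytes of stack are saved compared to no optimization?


Without TCO: 74 * 31 = 2294 bytes
With TCO: reuse 1 frame = 31 bytes
Savings = 2294 - 31 = 2263

2263


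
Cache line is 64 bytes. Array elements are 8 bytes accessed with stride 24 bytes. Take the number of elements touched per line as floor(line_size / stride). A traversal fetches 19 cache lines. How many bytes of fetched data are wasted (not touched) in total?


Elements per line = floor(64 / 24) = 2
Bytes used per line = 2 * 8 = 16
Wasted per line = 64 - 16 = 48
Total wasted = 48 * 19 = 912

912


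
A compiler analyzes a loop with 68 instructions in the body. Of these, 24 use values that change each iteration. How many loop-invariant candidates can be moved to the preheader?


Invariant candidates = total - loop-dependent
= 68 - 24 = 44

44


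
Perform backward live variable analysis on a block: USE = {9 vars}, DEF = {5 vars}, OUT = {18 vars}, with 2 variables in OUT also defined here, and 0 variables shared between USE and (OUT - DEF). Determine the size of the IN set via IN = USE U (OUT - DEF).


OUT - DEF: 18 - 2 = 16
|IN| = |USE| + |OUT - DEF| - |USE ∩ (OUT - DEF)| = 9 + 16 - 0 = 25

25


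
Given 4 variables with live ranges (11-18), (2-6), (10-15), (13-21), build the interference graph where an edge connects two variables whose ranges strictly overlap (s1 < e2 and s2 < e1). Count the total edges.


Check all pairs for overlapping intervals.
Two intervals (s1,e1) and (s2,e2) overlap if s1 < e2 and s2 < e1.
v0 (11-18) vs v1..v3: overlaps v2, v3 -> 2
v1 (2-6) vs v2..v3: overlaps none -> 0
v2 (10-15) vs v3: overlaps v3 -> 1
Total overlapping pairs = 2 + 0 + 1 = 3

3


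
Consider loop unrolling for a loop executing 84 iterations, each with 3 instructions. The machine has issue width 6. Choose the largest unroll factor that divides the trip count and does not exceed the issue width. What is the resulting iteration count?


Largest divisor of 84 <= 6 is 6
New iterations = 84 / 6 = 14

14


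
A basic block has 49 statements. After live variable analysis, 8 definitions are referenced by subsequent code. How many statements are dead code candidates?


Dead code = total statements - live definitions
= 49 - 8 = 41

41


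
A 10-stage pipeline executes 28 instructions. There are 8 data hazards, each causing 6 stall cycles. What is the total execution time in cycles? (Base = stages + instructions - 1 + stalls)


Base cycles = 10 + 28 - 1 = 37
Total stalls = 8 * 6 = 48
Total = 37 + 48 = 85

85


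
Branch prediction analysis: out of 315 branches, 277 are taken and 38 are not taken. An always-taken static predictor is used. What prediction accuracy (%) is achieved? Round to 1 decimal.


Predictor: always-taken
Correct predictions = 277
Accuracy = 277 / 315 * 100 = 87.9%

87.9


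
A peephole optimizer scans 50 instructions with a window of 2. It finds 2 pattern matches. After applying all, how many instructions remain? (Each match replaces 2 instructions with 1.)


Each match removes 1 instructions.
Total removed = 2 * 1 = 2
Remaining = 50 - 2 = 48

48


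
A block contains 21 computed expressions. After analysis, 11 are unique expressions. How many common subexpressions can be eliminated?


CSE count = total expressions - unique expressions
= 21 - 11 = 10

10


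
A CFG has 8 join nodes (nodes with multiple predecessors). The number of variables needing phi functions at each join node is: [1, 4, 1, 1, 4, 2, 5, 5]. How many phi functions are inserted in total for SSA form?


Total phi functions = sum of phi functions at each join node
= 1 + 4 + 1 + 1 + 4 + 2 + 5 + 5 = 23

23


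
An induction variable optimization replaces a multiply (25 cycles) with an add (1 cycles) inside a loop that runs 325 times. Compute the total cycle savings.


Per-iteration saving = 25 - 1 = 24
Total saved = 325 * 24 = 7800

7800


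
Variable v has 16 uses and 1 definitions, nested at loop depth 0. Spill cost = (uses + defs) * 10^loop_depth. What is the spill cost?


uses + defs = 16 + 1 = 17
10^0 = 1
Spill cost = 17 * 1 = 17

17


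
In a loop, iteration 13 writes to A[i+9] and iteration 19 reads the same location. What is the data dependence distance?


Distance = read iteration - write iteration
= 19 - 13 = 6

6


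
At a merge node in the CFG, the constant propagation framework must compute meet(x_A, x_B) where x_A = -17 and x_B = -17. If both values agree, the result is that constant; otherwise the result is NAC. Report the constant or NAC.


Meet operation: if both paths give the same constant, result is that constant; if they differ, result is NAC (not-a-constant).
Path A: -17, Path B: -17 -> equal
Result: constant -> -17

-17


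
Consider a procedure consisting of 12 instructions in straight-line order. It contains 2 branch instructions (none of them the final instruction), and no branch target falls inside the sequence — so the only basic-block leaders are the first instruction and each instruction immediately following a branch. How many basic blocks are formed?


With no in-sequence branch targets, the leaders are the first instruction plus the instruction after each branch.
Number of basic blocks = branches + 1
= 2 + 1 = 3

3


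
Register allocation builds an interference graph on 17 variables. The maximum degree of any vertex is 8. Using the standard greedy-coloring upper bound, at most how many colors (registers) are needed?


Greedy coloring never needs more than (max_degree + 1) colors: when coloring a vertex, at most max_degree neighbors are already colored.
Upper bound = 8 + 1 = 9

9


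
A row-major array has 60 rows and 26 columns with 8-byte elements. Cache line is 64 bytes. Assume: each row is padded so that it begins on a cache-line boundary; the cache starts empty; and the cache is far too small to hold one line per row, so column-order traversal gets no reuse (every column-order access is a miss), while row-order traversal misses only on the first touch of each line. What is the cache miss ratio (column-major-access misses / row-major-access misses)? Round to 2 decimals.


Each row occupies 26 * 8 = 208 bytes and starts on a line boundary, so it spans ceil(208 / 64) = 4 cache lines.
Row-major traversal misses (one per line touched): 60 * ceil(26 * 8 / 64) = 240
Column-major traversal misses (no reuse, every access misses): 60 * 26 = 1560
Ratio = 1560 / 240 = 6.5

6.5


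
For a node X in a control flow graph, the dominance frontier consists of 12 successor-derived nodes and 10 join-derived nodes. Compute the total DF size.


DF(X) = direct successor contributions + join point contributions
= 12 + 10 = 22

22


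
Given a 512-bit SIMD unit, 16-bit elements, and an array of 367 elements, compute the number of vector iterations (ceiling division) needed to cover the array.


Width = 512 / 16 = 32 elements per vector op
Iterations = ceil(367 / 32) = 12

12


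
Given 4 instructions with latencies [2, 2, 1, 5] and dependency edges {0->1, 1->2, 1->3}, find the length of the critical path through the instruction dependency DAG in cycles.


Compute longest path through dependency graph: dist(Ik) = max over predecessors of dist + latency(Ik).
dist(I0) = latency 2 = 2
dist(I1) = dist(I0) + 2 = 2 + 2 = 4
dist(I2) = dist(I1) + 1 = 4 + 1 = 5
dist(I3) = dist(I1) + 5 = 4 + 5 = 9
Critical path = max dist = 9

9


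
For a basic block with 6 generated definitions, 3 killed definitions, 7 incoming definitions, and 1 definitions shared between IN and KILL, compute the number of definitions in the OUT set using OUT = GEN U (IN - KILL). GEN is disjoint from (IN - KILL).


IN - KILL: 7 - 1 = 6 surviving definitions
OUT = GEN + surviving = 6 + 6 = 12

12


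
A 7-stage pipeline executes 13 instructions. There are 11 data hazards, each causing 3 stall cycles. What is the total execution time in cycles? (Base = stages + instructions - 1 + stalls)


Base cycles = 7 + 13 - 1 = 19
Total stalls = 11 * 3 = 33
Total = 19 + 33 = 52

52


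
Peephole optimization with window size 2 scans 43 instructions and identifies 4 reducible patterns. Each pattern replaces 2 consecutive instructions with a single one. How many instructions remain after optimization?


Each match removes 1 instructions.
Total removed = 4 * 1 = 4
Remaining = 43 - 4 = 39

39


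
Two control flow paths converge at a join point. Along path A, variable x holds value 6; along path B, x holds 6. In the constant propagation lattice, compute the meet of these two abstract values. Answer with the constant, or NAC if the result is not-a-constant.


Meet operation: if both paths give the same constant, result is that constant; if they differ, result is NAC (not-a-constant).
Path A: 6, Path B: 6 -> equal
Result: constant -> 6

6


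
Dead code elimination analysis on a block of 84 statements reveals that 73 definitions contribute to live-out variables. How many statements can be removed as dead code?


Dead code = total statements - live definitions
= 84 - 73 = 11

11


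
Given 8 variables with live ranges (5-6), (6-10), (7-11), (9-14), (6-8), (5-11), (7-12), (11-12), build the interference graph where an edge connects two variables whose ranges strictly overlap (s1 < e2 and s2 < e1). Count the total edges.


Check all pairs for overlapping intervals.
Two intervals (s1,e1) and (s2,e2) overlap if s1 < e2 and s2 < e1.
v0 (5-6) vs v1..v7: overlaps v5 -> 1
v1 (6-10) vs v2..v7: overlaps v2, v3, v4, v5, v6 -> 5
v2 (7-11) vs v3..v7: overlaps v3, v4, v5, v6 -> 4
v3 (9-14) vs v4..v7: overlaps v5, v6, v7 -> 3
v4 (6-8) vs v5..v7: overlaps v5, v6 -> 2
v5 (5-11) vs v6..v7: overlaps v6 -> 1
v6 (7-12) vs v7: overlaps v7 -> 1
Total overlapping pairs = 1 + 5 + 4 + 3 + 2 + 1 + 1 = 17

17


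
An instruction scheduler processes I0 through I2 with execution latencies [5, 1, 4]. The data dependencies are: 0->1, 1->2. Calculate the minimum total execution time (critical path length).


Compute longest path through dependency graph: dist(Ik) = max over predecessors of dist + latency(Ik).
dist(I0) = latency 5 = 5
dist(I1) = dist(I0) + 1 = 5 + 1 = 6
dist(I2) = dist(I1) + 4 = 6 + 4 = 10
Critical path = max dist = 10

10


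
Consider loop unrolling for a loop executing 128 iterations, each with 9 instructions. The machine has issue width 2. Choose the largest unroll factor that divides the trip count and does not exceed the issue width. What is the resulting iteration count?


Largest divisor of 128 <= 2 is 2
New iterations = 128 / 2 = 64

64


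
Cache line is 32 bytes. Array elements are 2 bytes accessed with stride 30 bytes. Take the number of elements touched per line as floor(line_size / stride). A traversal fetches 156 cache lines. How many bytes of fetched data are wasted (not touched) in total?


Elements per line = floor(32 / 30) = 1
Bytes used per line = 1 * 2 = 2
Wasted per line = 32 - 2 = 30
Total wasted = 30 * 156 = 4680

4680


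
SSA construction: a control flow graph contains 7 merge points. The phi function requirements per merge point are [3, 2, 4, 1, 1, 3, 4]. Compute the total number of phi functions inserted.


Total phi functions = sum of phi functions at each join node
= 3 + 2 + 4 + 1 + 1 + 3 + 4 = 18

18


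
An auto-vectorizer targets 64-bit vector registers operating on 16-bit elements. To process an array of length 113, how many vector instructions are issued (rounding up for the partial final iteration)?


Width = 64 / 16 = 4 elements per vector op
Iterations = ceil(113 / 4) = 29

29


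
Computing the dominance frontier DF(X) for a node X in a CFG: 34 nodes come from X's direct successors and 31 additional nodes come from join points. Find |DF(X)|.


DF(X) = direct successor contributions + join point contributions
= 34 + 31 = 65

65


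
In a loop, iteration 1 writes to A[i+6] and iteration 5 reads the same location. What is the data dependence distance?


Distance = read iteration - write iteration
= 5 - 1 = 4

4


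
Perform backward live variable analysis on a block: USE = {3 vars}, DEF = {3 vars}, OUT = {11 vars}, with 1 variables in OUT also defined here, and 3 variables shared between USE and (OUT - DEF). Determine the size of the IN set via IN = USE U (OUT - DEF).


OUT - DEF: 11 - 1 = 10
|IN| = |USE| + |OUT - DEF| - |USE ∩ (OUT - DEF)| = 3 + 10 - 3 = 10

10


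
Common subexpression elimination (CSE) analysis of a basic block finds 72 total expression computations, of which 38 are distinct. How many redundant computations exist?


CSE count = total expressions - unique expressions
= 72 - 38 = 34

34


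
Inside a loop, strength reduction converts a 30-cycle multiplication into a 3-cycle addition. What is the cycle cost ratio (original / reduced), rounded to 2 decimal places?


Ratio = mult_cost / add_cost = 30 / 3 = 10.0

10.0


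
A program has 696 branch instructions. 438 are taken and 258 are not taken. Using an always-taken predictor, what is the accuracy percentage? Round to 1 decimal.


Predictor: always-taken
Correct predictions = 438
Accuracy = 438 / 696 * 100 = 62.9%

62.9


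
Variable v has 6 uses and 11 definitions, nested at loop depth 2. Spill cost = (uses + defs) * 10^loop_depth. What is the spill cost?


uses + defs = 6 + 11 = 17
10^2 = 100
Spill cost = 17 * 100 = 1700

1700


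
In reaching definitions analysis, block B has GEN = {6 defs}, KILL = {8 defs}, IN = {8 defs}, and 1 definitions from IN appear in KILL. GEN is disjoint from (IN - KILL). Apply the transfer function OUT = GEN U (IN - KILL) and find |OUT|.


IN - KILL: 8 - 1 = 7 surviving definitions
OUT = GEN + surviving = 6 + 7 = 13

13


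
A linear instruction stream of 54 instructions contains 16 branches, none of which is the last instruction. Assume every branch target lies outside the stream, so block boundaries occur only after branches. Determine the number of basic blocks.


With no in-sequence branch targets, the leaders are the first instruction plus the instruction after each branch.
Number of basic blocks = branches + 1
= 16 + 1 = 17

17


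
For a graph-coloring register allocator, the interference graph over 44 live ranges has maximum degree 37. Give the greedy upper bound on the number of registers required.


Greedy coloring never needs more than (max_degree + 1) colors: when coloring a vertex, at most max_degree neighbors are already colored.
Upper bound = 37 + 1 = 38

38


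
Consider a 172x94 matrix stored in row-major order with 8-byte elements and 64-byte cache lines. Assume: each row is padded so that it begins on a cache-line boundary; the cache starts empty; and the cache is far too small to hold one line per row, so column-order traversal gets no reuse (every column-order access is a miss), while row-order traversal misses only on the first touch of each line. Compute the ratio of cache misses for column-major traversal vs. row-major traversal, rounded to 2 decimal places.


Each row occupies 94 * 8 = 752 bytes and starts on a line boundary, so it spans ceil(752 / 64) = 12 cache lines.
Row-major traversal misses (one per line touched): 172 * ceil(94 * 8 / 64) = 2064
Column-major traversal misses (no reuse, every access misses): 172 * 94 = 16168
Ratio = 16168 / 2064 = 7.83

7.83


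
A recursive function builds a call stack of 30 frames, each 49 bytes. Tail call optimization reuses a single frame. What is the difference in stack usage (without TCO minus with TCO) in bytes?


Without TCO: 30 * 49 = 1470 bytes
With TCO: reuse 1 frame = 49 bytes
Savings = 1470 - 49 = 1421

1421


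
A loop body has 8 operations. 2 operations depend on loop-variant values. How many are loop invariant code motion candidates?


Invariant candidates = total - loop-dependent
= 8 - 2 = 6

6


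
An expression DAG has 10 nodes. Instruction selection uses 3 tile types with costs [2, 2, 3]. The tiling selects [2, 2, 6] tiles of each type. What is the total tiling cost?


Total cost = sum(count_i * cost_i)
= 2*2 + 2*2 + 6*3
= 26

26


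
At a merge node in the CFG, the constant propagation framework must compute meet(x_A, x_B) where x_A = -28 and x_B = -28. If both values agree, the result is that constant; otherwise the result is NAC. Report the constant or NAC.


Meet operation: if both paths give the same constant, result is that constant; if they differ, result is NAC (not-a-constant).
Path A: -28, Path B: -28 -> equal
Result: constant -> -28

-28


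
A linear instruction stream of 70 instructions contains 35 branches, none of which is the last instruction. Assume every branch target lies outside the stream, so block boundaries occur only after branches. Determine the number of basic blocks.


With no in-sequence branch targets, the leaders are the first instruction plus the instruction after each branch.
Number of basic blocks = branches + 1
= 35 + 1 = 36

36


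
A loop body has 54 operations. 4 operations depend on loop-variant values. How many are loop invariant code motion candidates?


Invariant candidates = total - loop-dependent
= 54 - 4 = 50

50


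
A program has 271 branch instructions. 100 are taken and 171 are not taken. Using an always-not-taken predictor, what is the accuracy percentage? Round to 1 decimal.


Predictor: always-not-taken
Correct predictions = 171
Accuracy = 171 / 271 * 100 = 63.1%

63.1


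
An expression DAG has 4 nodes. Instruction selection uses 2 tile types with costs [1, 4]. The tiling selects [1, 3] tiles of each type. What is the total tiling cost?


Total cost = sum(count_i * cost_i)
= 1*1 + 3*4
= 13

13


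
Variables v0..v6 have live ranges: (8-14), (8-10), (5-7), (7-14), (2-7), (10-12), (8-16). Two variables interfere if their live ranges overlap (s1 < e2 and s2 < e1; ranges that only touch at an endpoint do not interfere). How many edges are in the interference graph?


Check all pairs for overlapping intervals.
Two intervals (s1,e1) and (s2,e2) overlap if s1 < e2 and s2 < e1.
v0 (8-14) vs v1..v6: overlaps v1, v3, v5, v6 -> 4
v1 (8-10) vs v2..v6: overlaps v3, v6 -> 2
v2 (5-7) vs v3..v6: overlaps v4 -> 1
v3 (7-14) vs v4..v6: overlaps v5, v6 -> 2
v4 (2-7) vs v5..v6: overlaps none -> 0
v5 (10-12) vs v6: overlaps v6 -> 1
Total overlapping pairs = 4 + 2 + 1 + 2 + 0 + 1 = 10

10


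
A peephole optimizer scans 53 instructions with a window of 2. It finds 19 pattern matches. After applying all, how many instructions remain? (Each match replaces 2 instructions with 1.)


Each match removes 1 instructions.
Total removed = 19 * 1 = 19
Remaining = 53 - 19 = 34

34


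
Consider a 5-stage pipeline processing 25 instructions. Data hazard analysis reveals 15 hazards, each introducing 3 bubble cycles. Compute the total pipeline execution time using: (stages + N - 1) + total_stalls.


Base cycles = 5 + 25 - 1 = 29
Total stalls = 15 * 3 = 45
Total = 29 + 45 = 74

74


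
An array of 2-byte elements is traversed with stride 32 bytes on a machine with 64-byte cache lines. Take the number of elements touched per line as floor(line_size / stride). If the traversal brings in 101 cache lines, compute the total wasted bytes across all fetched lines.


Elements per line = floor(64 / 32) = 2
Bytes used per line = 2 * 2 = 4
Wasted per line = 64 - 4 = 60
Total wasted = 60 * 101 = 6060

6060


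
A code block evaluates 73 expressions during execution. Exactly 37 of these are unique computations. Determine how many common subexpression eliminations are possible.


CSE count = total expressions - unique expressions
= 73 - 37 = 36

36


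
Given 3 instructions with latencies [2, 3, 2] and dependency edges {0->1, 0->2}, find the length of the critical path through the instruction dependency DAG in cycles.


Compute longest path through dependency graph: dist(Ik) = max over predecessors of dist + latency(Ik).
dist(I0) = latency 2 = 2
dist(I1) = dist(I0) + 3 = 2 + 3 = 5
dist(I2) = dist(I0) + 2 = 2 + 2 = 4
Critical path = max dist = 5

5


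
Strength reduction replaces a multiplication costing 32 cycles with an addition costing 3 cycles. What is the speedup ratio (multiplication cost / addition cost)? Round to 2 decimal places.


Ratio = mult_cost / add_cost = 32 / 3 = 10.67

10.67


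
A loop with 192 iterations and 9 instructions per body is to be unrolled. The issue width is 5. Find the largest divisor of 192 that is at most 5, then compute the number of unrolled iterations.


Largest divisor of 192 <= 5 is 4
New iterations = 192 / 4 = 48

48


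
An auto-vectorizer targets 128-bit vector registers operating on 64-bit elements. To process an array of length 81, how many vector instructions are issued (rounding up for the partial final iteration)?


Width = 128 / 64 = 2 elements per vector op
Iterations = ceil(81 / 2) = 41

41


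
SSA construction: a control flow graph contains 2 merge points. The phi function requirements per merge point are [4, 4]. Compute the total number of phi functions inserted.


Total phi functions = sum of phi functions at each join node
= 4 + 4 = 8

8


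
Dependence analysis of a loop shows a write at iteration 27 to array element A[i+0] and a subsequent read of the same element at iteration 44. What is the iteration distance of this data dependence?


Distance = read iteration - write iteration
= 44 - 27 = 17

17


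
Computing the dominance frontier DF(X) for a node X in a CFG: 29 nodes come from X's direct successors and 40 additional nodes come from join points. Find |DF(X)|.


DF(X) = direct successor contributions + join point contributions
= 29 + 40 = 69

69


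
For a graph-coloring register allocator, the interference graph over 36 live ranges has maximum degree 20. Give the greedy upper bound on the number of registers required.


Greedy coloring never needs more than (max_degree + 1) colors: when coloring a vertex, at most max_degree neighbors are already colored.
Upper bound = 20 + 1 = 21

21


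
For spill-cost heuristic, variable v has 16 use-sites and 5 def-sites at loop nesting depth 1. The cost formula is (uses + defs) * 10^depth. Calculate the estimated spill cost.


uses + defs = 16 + 5 = 21
10^1 = 10
Spill cost = 21 * 10 = 210

210


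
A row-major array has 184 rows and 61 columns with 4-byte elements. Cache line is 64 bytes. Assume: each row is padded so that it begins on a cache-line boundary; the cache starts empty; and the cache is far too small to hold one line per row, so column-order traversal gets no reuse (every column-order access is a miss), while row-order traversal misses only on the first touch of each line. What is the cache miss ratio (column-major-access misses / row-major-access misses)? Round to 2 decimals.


Each row occupies 61 * 4 = 244 bytes and starts on a line boundary, so it spans ceil(244 / 64) = 4 cache lines.
Row-major traversal misses (one per line touched): 184 * ceil(61 * 4 / 64) = 736
Column-major traversal misses (no reuse, every access misses): 184 * 61 = 11224
Ratio = 11224 / 736 = 15.25

15.25


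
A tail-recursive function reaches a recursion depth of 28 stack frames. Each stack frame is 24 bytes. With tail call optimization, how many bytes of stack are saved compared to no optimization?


Without TCO: 28 * 24 = 672 bytes
With TCO: reuse 1 frame = 24 bytes
Savings = 672 - 24 = 648

648


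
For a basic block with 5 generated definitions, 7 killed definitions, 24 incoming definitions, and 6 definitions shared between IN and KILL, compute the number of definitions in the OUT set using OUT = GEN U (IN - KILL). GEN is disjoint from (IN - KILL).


IN - KILL: 24 - 6 = 18 surviving definitions
OUT = GEN + surviving = 5 + 18 = 23

23


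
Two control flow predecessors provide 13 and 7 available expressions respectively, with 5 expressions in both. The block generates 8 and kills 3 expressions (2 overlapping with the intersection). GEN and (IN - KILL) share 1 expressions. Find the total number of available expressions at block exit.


IN = intersection of predecessors = 5
IN - KILL = 5 - 2 = 3
|OUT| = |GEN| + |IN - KILL| - |GEN ∩ (IN - KILL)| = 8 + 3 - 1 = 10

10


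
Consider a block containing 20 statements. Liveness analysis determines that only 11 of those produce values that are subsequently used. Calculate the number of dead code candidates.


Dead code = total statements - live definitions
= 20 - 11 = 9

9


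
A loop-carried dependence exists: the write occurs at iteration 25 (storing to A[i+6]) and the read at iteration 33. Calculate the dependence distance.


Distance = read iteration - write iteration
= 33 - 25 = 8

8


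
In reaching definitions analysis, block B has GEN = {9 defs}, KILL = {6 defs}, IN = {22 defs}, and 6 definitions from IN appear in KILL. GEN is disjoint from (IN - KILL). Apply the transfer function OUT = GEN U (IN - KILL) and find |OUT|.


IN - KILL: 22 - 6 = 16 surviving definitions
OUT = GEN + surviving = 9 + 16 = 25

25


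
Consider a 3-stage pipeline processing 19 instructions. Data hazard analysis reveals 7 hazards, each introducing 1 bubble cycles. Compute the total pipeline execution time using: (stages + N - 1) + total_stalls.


Base cycles = 3 + 19 - 1 = 21
Total stalls = 7 * 1 = 7
Total = 21 + 7 = 28

28


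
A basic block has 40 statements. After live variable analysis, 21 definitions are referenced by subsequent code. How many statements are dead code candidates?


Dead code = total statements - live definitions
= 40 - 21 = 19

19


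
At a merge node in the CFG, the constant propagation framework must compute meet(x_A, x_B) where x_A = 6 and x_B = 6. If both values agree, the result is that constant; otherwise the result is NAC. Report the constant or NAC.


Meet operation: if both paths give the same constant, result is that constant; if they differ, result is NAC (not-a-constant).
Path A: 6, Path B: 6 -> equal
Result: constant -> 6

6


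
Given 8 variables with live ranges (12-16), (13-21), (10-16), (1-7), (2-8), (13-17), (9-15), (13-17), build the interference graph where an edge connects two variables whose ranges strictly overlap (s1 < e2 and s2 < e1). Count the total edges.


Check all pairs for overlapping intervals.
Two intervals (s1,e1) and (s2,e2) overlap if s1 < e2 and s2 < e1.
v0 (12-16) vs v1..v7: overlaps v1, v2, v5, v6, v7 -> 5
v1 (13-21) vs v2..v7: overlaps v2, v5, v6, v7 -> 4
v2 (10-16) vs v3..v7: overlaps v5, v6, v7 -> 3
v3 (1-7) vs v4..v7: overlaps v4 -> 1
v4 (2-8) vs v5..v7: overlaps none -> 0
v5 (13-17) vs v6..v7: overlaps v6, v7 -> 2
v6 (9-15) vs v7: overlaps v7 -> 1
Total overlapping pairs = 5 + 4 + 3 + 1 + 0 + 2 + 1 = 16

16


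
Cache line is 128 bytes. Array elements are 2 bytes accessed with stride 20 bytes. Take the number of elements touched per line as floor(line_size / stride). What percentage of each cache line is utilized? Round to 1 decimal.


Elements per cache line = floor(128 / 20) = 6
Bytes used = 6 * 2 = 12
Utilization = 12 / 128 * 100 = 9.4%

9.4


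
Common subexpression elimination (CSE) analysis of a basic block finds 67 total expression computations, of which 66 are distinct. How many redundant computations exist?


CSE count = total expressions - unique expressions
= 67 - 66 = 1

1


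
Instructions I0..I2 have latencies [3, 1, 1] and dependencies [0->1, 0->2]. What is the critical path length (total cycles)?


Compute longest path through dependency graph: dist(Ik) = max over predecessors of dist + latency(Ik).
dist(I0) = latency 3 = 3
dist(I1) = dist(I0) + 1 = 3 + 1 = 4
dist(I2) = dist(I0) + 1 = 3 + 1 = 4
Critical path = max dist = 4

4


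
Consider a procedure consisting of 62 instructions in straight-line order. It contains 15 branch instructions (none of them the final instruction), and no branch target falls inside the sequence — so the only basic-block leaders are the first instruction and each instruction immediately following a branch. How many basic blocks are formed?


With no in-sequence branch targets, the leaders are the first instruction plus the instruction after each branch.
Number of basic blocks = branches + 1
= 15 + 1 = 16

16


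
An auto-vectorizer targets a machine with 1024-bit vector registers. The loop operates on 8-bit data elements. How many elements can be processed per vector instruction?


Width = SIMD bits / data type bits
= 1024 / 8 = 128

128


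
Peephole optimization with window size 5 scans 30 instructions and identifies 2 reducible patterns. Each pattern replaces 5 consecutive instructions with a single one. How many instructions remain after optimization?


Each match removes 4 instructions.
Total removed = 2 * 4 = 8
Remaining = 30 - 8 = 22

22


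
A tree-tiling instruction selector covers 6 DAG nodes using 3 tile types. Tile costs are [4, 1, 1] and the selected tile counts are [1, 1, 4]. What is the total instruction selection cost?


Total cost = sum(count_i * cost_i)
= 1*4 + 1*1 + 4*1
= 9

9


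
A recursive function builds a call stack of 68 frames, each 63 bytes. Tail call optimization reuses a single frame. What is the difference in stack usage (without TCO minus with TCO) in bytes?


Without TCO: 68 * 63 = 4284 bytes
With TCO: reuse 1 frame = 63 bytes
Savings = 4284 - 63 = 4221

4221


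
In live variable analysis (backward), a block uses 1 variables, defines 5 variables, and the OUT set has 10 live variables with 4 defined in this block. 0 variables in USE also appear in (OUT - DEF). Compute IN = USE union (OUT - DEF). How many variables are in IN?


OUT - DEF: 10 - 4 = 6
|IN| = |USE| + |OUT - DEF| - |USE ∩ (OUT - DEF)| = 1 + 6 - 0 = 7

7


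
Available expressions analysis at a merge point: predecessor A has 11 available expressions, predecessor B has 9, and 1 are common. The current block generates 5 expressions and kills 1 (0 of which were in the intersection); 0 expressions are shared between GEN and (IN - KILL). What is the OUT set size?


IN = intersection of predecessors = 1
IN - KILL = 1 - 0 = 1
|OUT| = |GEN| + |IN - KILL| - |GEN ∩ (IN - KILL)| = 5 + 1 - 0 = 6

6


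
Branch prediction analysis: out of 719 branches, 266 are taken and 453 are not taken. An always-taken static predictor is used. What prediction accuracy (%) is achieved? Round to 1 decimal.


Predictor: always-taken
Correct predictions = 266
Accuracy = 266 / 719 * 100 = 37.0%

37.0


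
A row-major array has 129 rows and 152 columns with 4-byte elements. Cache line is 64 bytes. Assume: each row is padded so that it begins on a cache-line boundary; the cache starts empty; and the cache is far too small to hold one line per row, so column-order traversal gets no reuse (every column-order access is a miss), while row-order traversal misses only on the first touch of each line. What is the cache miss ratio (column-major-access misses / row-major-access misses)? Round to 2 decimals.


Each row occupies 152 * 4 = 608 bytes and starts on a line boundary, so it spans ceil(608 / 64) = 10 cache lines.
Row-major traversal misses (one per line touched): 129 * ceil(152 * 4 / 64) = 1290
Column-major traversal misses (no reuse, every access misses): 129 * 152 = 19608
Ratio = 19608 / 1290 = 15.2

15.2


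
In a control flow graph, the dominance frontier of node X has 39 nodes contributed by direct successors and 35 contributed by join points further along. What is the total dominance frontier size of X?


DF(X) = direct successor contributions + join point contributions
= 39 + 35 = 74

74


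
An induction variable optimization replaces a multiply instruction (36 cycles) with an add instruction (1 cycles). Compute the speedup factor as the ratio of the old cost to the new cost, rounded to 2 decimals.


Ratio = mult_cost / add_cost = 36 / 1 = 36.0

36.0


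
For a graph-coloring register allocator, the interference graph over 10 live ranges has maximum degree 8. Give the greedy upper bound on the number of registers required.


Greedy coloring never needs more than (max_degree + 1) colors: when coloring a vertex, at most max_degree neighbors are already colored.
Upper bound = 8 + 1 = 9

9
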